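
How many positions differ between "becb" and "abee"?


Comparing "becb" and "abee" position by position:
  Position 0: 'b' vs 'a' => DIFFER
  Position 1: 'e' vs 'b' => DIFFER
  Position 2: 'c' vs 'e' => DIFFER
  Position 3: 'b' vs 'e' => DIFFER
Positions that differ: 4

4


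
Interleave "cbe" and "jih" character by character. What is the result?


Interleaving "cbe" and "jih":
  Position 0: 'c' from first, 'j' from second => "cj"
  Position 1: 'b' from first, 'i' from second => "bi"
  Position 2: 'e' from first, 'h' from second => "eh"
Result: cjbieh

cjbieh


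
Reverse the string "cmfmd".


Input: cmfmd
Reading characters right to left:
  Position 4: 'd'
  Position 3: 'm'
  Position 2: 'f'
  Position 1: 'm'
  Position 0: 'c'
Reversed: dmfmc

dmfmc


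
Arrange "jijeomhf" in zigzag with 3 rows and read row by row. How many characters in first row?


Zigzag "jijeomhf" into 3 rows:
Placing characters:
  'j' => row 0
  'i' => row 1
  'j' => row 2
  'e' => row 1
  'o' => row 0
  'm' => row 1
  'h' => row 2
  'f' => row 1
Rows:
  Row 0: "jo"
  Row 1: "iemf"
  Row 2: "jh"
First row length: 2

2


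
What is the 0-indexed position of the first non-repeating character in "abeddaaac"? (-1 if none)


Input: abeddaaac
Character frequencies:
  'a': 4
  'b': 1
  'c': 1
  'd': 2
  'e': 1
Scanning left to right for freq == 1:
  Position 0 ('a'): freq=4, skip
  Position 1 ('b'): unique! => answer = 1

1


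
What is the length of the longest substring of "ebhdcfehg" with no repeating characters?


Input: "ebhdcfehg"
Sliding window (track last position of each char):
  Position 0 ('e'): window [0,0] length 1 -- new best
  Position 1 ('b'): window [0,1] length 2 -- new best
  Position 2 ('h'): window [0,2] length 3 -- new best
  Position 3 ('d'): window [0,3] length 4 -- new best
  Position 4 ('c'): window [0,4] length 5 -- new best
  Position 5 ('f'): window [0,5] length 6 -- new best
  Position 6 ('e'): repeat (last at 0), move window start to 1
  Position 6 ('e'): window [1,6] length 6
  Position 7 ('h'): repeat (last at 2), move window start to 3
  Position 7 ('h'): window [3,7] length 5
  Position 8 ('g'): window [3,8] length 6
Longest substring with no repeats: "ebhdcf" with length 6

6


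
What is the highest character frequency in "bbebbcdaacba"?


Input: bbebbcdaacba
Character counts:
  'a': 3
  'b': 5
  'c': 2
  'd': 1
  'e': 1
Maximum frequency: 5

5


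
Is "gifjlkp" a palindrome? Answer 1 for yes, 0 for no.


Input: gifjlkp
Reversed: pkljfig
  Compare pos 0 ('g') with pos 6 ('p'): MISMATCH
  Compare pos 1 ('i') with pos 5 ('k'): MISMATCH
  Compare pos 2 ('f') with pos 4 ('l'): MISMATCH
Result: not a palindrome

0


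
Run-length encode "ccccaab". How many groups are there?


Input: ccccaab
Scanning for consecutive runs:
  Group 1: 'c' x 4 (positions 0-3)
  Group 2: 'a' x 2 (positions 4-5)
  Group 3: 'b' x 1 (positions 6-6)
Total groups: 3

3


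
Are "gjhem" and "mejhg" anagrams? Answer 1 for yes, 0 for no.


Strings: "gjhem", "mejhg"
Sorted first:  eghjm
Sorted second: eghjm
Sorted forms match => anagrams

1


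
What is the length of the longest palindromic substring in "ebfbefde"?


Input: "ebfbefde"
Checking substrings for palindromes:
  [0:5] "ebfbe" (len 5) => palindrome
  [1:4] "bfb" (len 3) => palindrome
Longest palindromic substring: "ebfbe" with length 5

5


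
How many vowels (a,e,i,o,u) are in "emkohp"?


Input: emkohp
Checking each character:
  'e' at position 0: vowel (running total: 1)
  'm' at position 1: consonant
  'k' at position 2: consonant
  'o' at position 3: vowel (running total: 2)
  'h' at position 4: consonant
  'p' at position 5: consonant
Total vowels: 2

2


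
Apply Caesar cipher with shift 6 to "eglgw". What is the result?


Caesar cipher: shift "eglgw" by 6
  'e' (pos 4) + 6 = pos 10 = 'k'
  'g' (pos 6) + 6 = pos 12 = 'm'
  'l' (pos 11) + 6 = pos 17 = 'r'
  'g' (pos 6) + 6 = pos 12 = 'm'
  'w' (pos 22) + 6 = pos 2 = 'c'
Result: kmrmc

kmrmc


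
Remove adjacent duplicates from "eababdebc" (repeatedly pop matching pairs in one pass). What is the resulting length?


Input: eababdebc
Stack-based adjacent duplicate removal:
  Read 'e': push. Stack: e
  Read 'a': push. Stack: ea
  Read 'b': push. Stack: eab
  Read 'a': push. Stack: eaba
  Read 'b': push. Stack: eabab
  Read 'd': push. Stack: eababd
  Read 'e': push. Stack: eababde
  Read 'b': push. Stack: eababdeb
  Read 'c': push. Stack: eababdebc
Final stack: "eababdebc" (length 9)

9


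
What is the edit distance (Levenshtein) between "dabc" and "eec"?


Computing edit distance: "dabc" -> "eec"
DP table:
           e    e    c
      0    1    2    3
  d   1    1    2    3
  a   2    2    2    3
  b   3    3    3    3
  c   4    4    4    3
Edit distance = dp[4][3] = 3

3


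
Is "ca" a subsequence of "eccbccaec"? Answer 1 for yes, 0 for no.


Check if "ca" is a subsequence of "eccbccaec"
Greedy scan:
  Position 0 ('e'): no match needed
  Position 1 ('c'): matches sub[0] = 'c'
  Position 2 ('c'): no match needed
  Position 3 ('b'): no match needed
  Position 4 ('c'): no match needed
  Position 5 ('c'): no match needed
  Position 6 ('a'): matches sub[1] = 'a'
  Position 7 ('e'): no match needed
  Position 8 ('c'): no match needed
All 2 characters matched => is a subsequence

1


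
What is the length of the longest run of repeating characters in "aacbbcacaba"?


Input: "aacbbcacaba"
Scanning for longest run:
  Position 1 ('a'): continues run of 'a', length=2
  Position 2 ('c'): new char, reset run to 1
  Position 3 ('b'): new char, reset run to 1
  Position 4 ('b'): continues run of 'b', length=2
  Position 5 ('c'): new char, reset run to 1
  Position 6 ('a'): new char, reset run to 1
  Position 7 ('c'): new char, reset run to 1
  Position 8 ('a'): new char, reset run to 1
  Position 9 ('b'): new char, reset run to 1
  Position 10 ('a'): new char, reset run to 1
Longest run: 'a' with length 2

2


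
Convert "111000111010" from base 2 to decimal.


Input: "111000111010" in base 2
Positional expansion:
  Digit '1' (value 1) x 2^11 = 2048
  Digit '1' (value 1) x 2^10 = 1024
  Digit '1' (value 1) x 2^9 = 512
  Digit '0' (value 0) x 2^8 = 0
  Digit '0' (value 0) x 2^7 = 0
  Digit '0' (value 0) x 2^6 = 0
  Digit '1' (value 1) x 2^5 = 32
  Digit '1' (value 1) x 2^4 = 16
  Digit '1' (value 1) x 2^3 = 8
  Digit '0' (value 0) x 2^2 = 0
  Digit '1' (value 1) x 2^1 = 2
  Digit '0' (value 0) x 2^0 = 0
Sum = 3642

3642


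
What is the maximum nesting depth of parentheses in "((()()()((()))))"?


Input: "((()()()((()))))"
Tracking depth:
  Position 0 '(': depth becomes 1
  Position 1 '(': depth becomes 2
  Position 2 '(': depth becomes 3
  Position 3 ')': depth becomes 2
  Position 4 '(': depth becomes 3
  Position 5 ')': depth becomes 2
  Position 6 '(': depth becomes 3
  Position 7 ')': depth becomes 2
  Position 8 '(': depth becomes 3
  Position 9 '(': depth becomes 4
  Position 10 '(': depth becomes 5
  Position 11 ')': depth becomes 4
  Position 12 ')': depth becomes 3
  Position 13 ')': depth becomes 2
  Position 14 ')': depth becomes 1
  Position 15 ')': depth becomes 0
Maximum depth reached: 5

5


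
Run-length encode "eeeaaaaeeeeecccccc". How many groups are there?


Input: eeeaaaaeeeeecccccc
Scanning for consecutive runs:
  Group 1: 'e' x 3 (positions 0-2)
  Group 2: 'a' x 4 (positions 3-6)
  Group 3: 'e' x 5 (positions 7-11)
  Group 4: 'c' x 6 (positions 12-17)
Total groups: 4

4


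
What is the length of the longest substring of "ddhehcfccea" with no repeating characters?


Input: "ddhehcfccea"
Sliding window (track last position of each char):
  Position 0 ('d'): window [0,0] length 1 -- new best
  Position 1 ('d'): repeat (last at 0), move window start to 1
  Position 1 ('d'): window [1,1] length 1
  Position 2 ('h'): window [1,2] length 2 -- new best
  Position 3 ('e'): window [1,3] length 3 -- new best
  Position 4 ('h'): repeat (last at 2), move window start to 3
  Position 4 ('h'): window [3,4] length 2
  Position 5 ('c'): window [3,5] length 3
  Position 6 ('f'): window [3,6] length 4 -- new best
  Position 7 ('c'): repeat (last at 5), move window start to 6
  Position 7 ('c'): window [6,7] length 2
  Position 8 ('c'): repeat (last at 7), move window start to 8
  Position 8 ('c'): window [8,8] length 1
  Position 9 ('e'): window [8,9] length 2
  Position 10 ('a'): window [8,10] length 3
Longest substring with no repeats: "ehcf" with length 4

4


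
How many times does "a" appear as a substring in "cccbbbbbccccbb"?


Searching for "a" in "cccbbbbbccccbb"
Scanning each position:
  Position 0: "c" => no
  Position 1: "c" => no
  Position 2: "c" => no
  Position 3: "b" => no
  Position 4: "b" => no
  Position 5: "b" => no
  Position 6: "b" => no
  Position 7: "b" => no
  Position 8: "c" => no
  Position 9: "c" => no
  Position 10: "c" => no
  Position 11: "c" => no
  Position 12: "b" => no
  Position 13: "b" => no
Total occurrences: 0

0


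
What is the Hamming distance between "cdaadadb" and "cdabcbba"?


Comparing "cdaadadb" and "cdabcbba" position by position:
  Position 0: 'c' vs 'c' => same
  Position 1: 'd' vs 'd' => same
  Position 2: 'a' vs 'a' => same
  Position 3: 'a' vs 'b' => differ
  Position 4: 'd' vs 'c' => differ
  Position 5: 'a' vs 'b' => differ
  Position 6: 'd' vs 'b' => differ
  Position 7: 'b' vs 'a' => differ
Total differences (Hamming distance): 5

5


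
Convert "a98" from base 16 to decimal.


Input: "a98" in base 16
Positional expansion:
  Digit 'a' (value 10) x 16^2 = 2560
  Digit '9' (value 9) x 16^1 = 144
  Digit '8' (value 8) x 16^0 = 8
Sum = 2712

2712


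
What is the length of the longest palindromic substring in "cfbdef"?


Input: "cfbdef"
Checking substrings for palindromes:
  No multi-char palindromic substrings found
Longest palindromic substring: "c" with length 1

1


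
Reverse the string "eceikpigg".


Input: eceikpigg
Reading characters right to left:
  Position 8: 'g'
  Position 7: 'g'
  Position 6: 'i'
  Position 5: 'p'
  Position 4: 'k'
  Position 3: 'i'
  Position 2: 'e'
  Position 1: 'c'
  Position 0: 'e'
Reversed: ggipkiece

ggipkiece


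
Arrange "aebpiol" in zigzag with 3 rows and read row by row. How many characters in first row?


Zigzag "aebpiol" into 3 rows:
Placing characters:
  'a' => row 0
  'e' => row 1
  'b' => row 2
  'p' => row 1
  'i' => row 0
  'o' => row 1
  'l' => row 2
Rows:
  Row 0: "ai"
  Row 1: "epo"
  Row 2: "bl"
First row length: 2

2


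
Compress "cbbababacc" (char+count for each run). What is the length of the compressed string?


Input: cbbababacc
Runs:
  'c' x 1 => "c1"
  'b' x 2 => "b2"
  'a' x 1 => "a1"
  'b' x 1 => "b1"
  'a' x 1 => "a1"
  'b' x 1 => "b1"
  'a' x 1 => "a1"
  'c' x 2 => "c2"
Compressed: "c1b2a1b1a1b1a1c2"
Compressed length: 16

16


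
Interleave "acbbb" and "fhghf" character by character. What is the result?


Interleaving "acbbb" and "fhghf":
  Position 0: 'a' from first, 'f' from second => "af"
  Position 1: 'c' from first, 'h' from second => "ch"
  Position 2: 'b' from first, 'g' from second => "bg"
  Position 3: 'b' from first, 'h' from second => "bh"
  Position 4: 'b' from first, 'f' from second => "bf"
Result: afchbgbhbf

afchbgbhbf


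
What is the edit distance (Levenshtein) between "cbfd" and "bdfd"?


Computing edit distance: "cbfd" -> "bdfd"
DP table:
           b    d    f    d
      0    1    2    3    4
  c   1    1    2    3    4
  b   2    1    2    3    4
  f   3    2    2    2    3
  d   4    3    2    3    2
Edit distance = dp[4][4] = 2

2


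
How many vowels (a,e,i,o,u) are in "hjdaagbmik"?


Input: hjdaagbmik
Checking each character:
  'h' at position 0: consonant
  'j' at position 1: consonant
  'd' at position 2: consonant
  'a' at position 3: vowel (running total: 1)
  'a' at position 4: vowel (running total: 2)
  'g' at position 5: consonant
  'b' at position 6: consonant
  'm' at position 7: consonant
  'i' at position 8: vowel (running total: 3)
  'k' at position 9: consonant
Total vowels: 3

3


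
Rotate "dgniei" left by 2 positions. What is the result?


Input: "dgniei", rotate left by 2
First 2 characters: "dg"
Remaining characters: "niei"
Concatenate remaining + first: "niei" + "dg" = "nieidg"

nieidg


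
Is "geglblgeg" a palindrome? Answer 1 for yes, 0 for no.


Input: geglblgeg
Reversed: geglblgeg
  Compare pos 0 ('g') with pos 8 ('g'): match
  Compare pos 1 ('e') with pos 7 ('e'): match
  Compare pos 2 ('g') with pos 6 ('g'): match
  Compare pos 3 ('l') with pos 5 ('l'): match
Result: palindrome

1


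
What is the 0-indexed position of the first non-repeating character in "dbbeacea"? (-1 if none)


Input: dbbeacea
Character frequencies:
  'a': 2
  'b': 2
  'c': 1
  'd': 1
  'e': 2
Scanning left to right for freq == 1:
  Position 0 ('d'): unique! => answer = 0

0


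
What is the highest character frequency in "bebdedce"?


Input: bebdedce
Character counts:
  'b': 2
  'c': 1
  'd': 2
  'e': 3
Maximum frequency: 3

3


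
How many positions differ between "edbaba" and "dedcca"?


Comparing "edbaba" and "dedcca" position by position:
  Position 0: 'e' vs 'd' => DIFFER
  Position 1: 'd' vs 'e' => DIFFER
  Position 2: 'b' vs 'd' => DIFFER
  Position 3: 'a' vs 'c' => DIFFER
  Position 4: 'b' vs 'c' => DIFFER
  Position 5: 'a' vs 'a' => same
Positions that differ: 5

5


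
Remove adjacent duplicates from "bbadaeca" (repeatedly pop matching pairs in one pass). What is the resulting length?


Input: bbadaeca
Stack-based adjacent duplicate removal:
  Read 'b': push. Stack: b
  Read 'b': matches stack top 'b' => pop. Stack: (empty)
  Read 'a': push. Stack: a
  Read 'd': push. Stack: ad
  Read 'a': push. Stack: ada
  Read 'e': push. Stack: adae
  Read 'c': push. Stack: adaec
  Read 'a': push. Stack: adaeca
Final stack: "adaeca" (length 6)

6


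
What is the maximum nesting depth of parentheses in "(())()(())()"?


Input: "(())()(())()"
Tracking depth:
  Position 0 '(': depth becomes 1
  Position 1 '(': depth becomes 2
  Position 2 ')': depth becomes 1
  Position 3 ')': depth becomes 0
  Position 4 '(': depth becomes 1
  Position 5 ')': depth becomes 0
  Position 6 '(': depth becomes 1
  Position 7 '(': depth becomes 2
  Position 8 ')': depth becomes 1
  Position 9 ')': depth becomes 0
  Position 10 '(': depth becomes 1
  Position 11 ')': depth becomes 0
Maximum depth reached: 2

2


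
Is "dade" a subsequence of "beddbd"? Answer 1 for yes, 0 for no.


Check if "dade" is a subsequence of "beddbd"
Greedy scan:
  Position 0 ('b'): no match needed
  Position 1 ('e'): no match needed
  Position 2 ('d'): matches sub[0] = 'd'
  Position 3 ('d'): no match needed
  Position 4 ('b'): no match needed
  Position 5 ('d'): no match needed
Only matched 1/4 characters => not a subsequence

0


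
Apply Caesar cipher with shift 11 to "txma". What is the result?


Caesar cipher: shift "txma" by 11
  't' (pos 19) + 11 = pos 4 = 'e'
  'x' (pos 23) + 11 = pos 8 = 'i'
  'm' (pos 12) + 11 = pos 23 = 'x'
  'a' (pos 0) + 11 = pos 11 = 'l'
Result: eixl

eixl


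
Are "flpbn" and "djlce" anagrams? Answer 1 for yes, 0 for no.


Strings: "flpbn", "djlce"
Sorted first:  bflnp
Sorted second: cdejl
Differ at position 0: 'b' vs 'c' => not anagrams

0


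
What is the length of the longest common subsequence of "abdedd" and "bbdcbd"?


LCS of "abdedd" and "bbdcbd"
DP table:
           b    b    d    c    b    d
      0    0    0    0    0    0    0
  a   0    0    0    0    0    0    0
  b   0    1    1    1    1    1    1
  d   0    1    1    2    2    2    2
  e   0    1    1    2    2    2    2
  d   0    1    1    2    2    2    3
  d   0    1    1    2    2    2    3
LCS length = dp[6][6] = 3

3


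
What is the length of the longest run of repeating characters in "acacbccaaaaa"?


Input: "acacbccaaaaa"
Scanning for longest run:
  Position 1 ('c'): new char, reset run to 1
  Position 2 ('a'): new char, reset run to 1
  Position 3 ('c'): new char, reset run to 1
  Position 4 ('b'): new char, reset run to 1
  Position 5 ('c'): new char, reset run to 1
  Position 6 ('c'): continues run of 'c', length=2
  Position 7 ('a'): new char, reset run to 1
  Position 8 ('a'): continues run of 'a', length=2
  Position 9 ('a'): continues run of 'a', length=3
  Position 10 ('a'): continues run of 'a', length=4
  Position 11 ('a'): continues run of 'a', length=5
Longest run: 'a' with length 5

5


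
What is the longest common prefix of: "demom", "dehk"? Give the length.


Words: demom, dehk
  Position 0: all 'd' => match
  Position 1: all 'e' => match
  Position 2: ('m', 'h') => mismatch, stop
LCP = "de" (length 2)

2


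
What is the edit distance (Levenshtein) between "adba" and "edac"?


Computing edit distance: "adba" -> "edac"
DP table:
           e    d    a    c
      0    1    2    3    4
  a   1    1    2    2    3
  d   2    2    1    2    3
  b   3    3    2    2    3
  a   4    4    3    2    3
Edit distance = dp[4][4] = 3

3


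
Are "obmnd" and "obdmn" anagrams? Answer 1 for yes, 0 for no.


Strings: "obmnd", "obdmn"
Sorted first:  bdmno
Sorted second: bdmno
Sorted forms match => anagrams

1


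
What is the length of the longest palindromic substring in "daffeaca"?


Input: "daffeaca"
Checking substrings for palindromes:
  [5:8] "aca" (len 3) => palindrome
  [2:4] "ff" (len 2) => palindrome
Longest palindromic substring: "aca" with length 3

3


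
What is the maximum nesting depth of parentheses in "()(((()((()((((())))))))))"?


Input: "()(((()((()((((())))))))))"
Tracking depth:
  Position 0 '(': depth becomes 1
  Position 1 ')': depth becomes 0
  Position 2 '(': depth becomes 1
  Position 3 '(': depth becomes 2
  Position 4 '(': depth becomes 3
  Position 5 '(': depth becomes 4
  Position 6 ')': depth becomes 3
  Position 7 '(': depth becomes 4
  Position 8 '(': depth becomes 5
  Position 9 '(': depth becomes 6
  Position 10 ')': depth becomes 5
  Position 11 '(': depth becomes 6
  Position 12 '(': depth becomes 7
  Position 13 '(': depth becomes 8
  Position 14 '(': depth becomes 9
  Position 15 '(': depth becomes 10
  Position 16 ')': depth becomes 9
  Position 17 ')': depth becomes 8
  Position 18 ')': depth becomes 7
  Position 19 ')': depth becomes 6
  Position 20 ')': depth becomes 5
  Position 21 ')': depth becomes 4
  Position 22 ')': depth becomes 3
  Position 23 ')': depth becomes 2
  Position 24 ')': depth becomes 1
  Position 25 ')': depth becomes 0
Maximum depth reached: 10

10


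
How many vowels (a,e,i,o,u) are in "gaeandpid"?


Input: gaeandpid
Checking each character:
  'g' at position 0: consonant
  'a' at position 1: vowel (running total: 1)
  'e' at position 2: vowel (running total: 2)
  'a' at position 3: vowel (running total: 3)
  'n' at position 4: consonant
  'd' at position 5: consonant
  'p' at position 6: consonant
  'i' at position 7: vowel (running total: 4)
  'd' at position 8: consonant
Total vowels: 4

4


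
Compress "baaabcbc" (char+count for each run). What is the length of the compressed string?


Input: baaabcbc
Runs:
  'b' x 1 => "b1"
  'a' x 3 => "a3"
  'b' x 1 => "b1"
  'c' x 1 => "c1"
  'b' x 1 => "b1"
  'c' x 1 => "c1"
Compressed: "b1a3b1c1b1c1"
Compressed length: 12

12


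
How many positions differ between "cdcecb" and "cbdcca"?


Comparing "cdcecb" and "cbdcca" position by position:
  Position 0: 'c' vs 'c' => same
  Position 1: 'd' vs 'b' => DIFFER
  Position 2: 'c' vs 'd' => DIFFER
  Position 3: 'e' vs 'c' => DIFFER
  Position 4: 'c' vs 'c' => same
  Position 5: 'b' vs 'a' => DIFFER
Positions that differ: 4

4


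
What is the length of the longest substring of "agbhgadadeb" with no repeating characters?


Input: "agbhgadadeb"
Sliding window (track last position of each char):
  Position 0 ('a'): window [0,0] length 1 -- new best
  Position 1 ('g'): window [0,1] length 2 -- new best
  Position 2 ('b'): window [0,2] length 3 -- new best
  Position 3 ('h'): window [0,3] length 4 -- new best
  Position 4 ('g'): repeat (last at 1), move window start to 2
  Position 4 ('g'): window [2,4] length 3
  Position 5 ('a'): window [2,5] length 4
  Position 6 ('d'): window [2,6] length 5 -- new best
  Position 7 ('a'): repeat (last at 5), move window start to 6
  Position 7 ('a'): window [6,7] length 2
  Position 8 ('d'): repeat (last at 6), move window start to 7
  Position 8 ('d'): window [7,8] length 2
  Position 9 ('e'): window [7,9] length 3
  Position 10 ('b'): window [7,10] length 4
Longest substring with no repeats: "bhgad" with length 5

5


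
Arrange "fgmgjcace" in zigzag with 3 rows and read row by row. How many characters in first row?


Zigzag "fgmgjcace" into 3 rows:
Placing characters:
  'f' => row 0
  'g' => row 1
  'm' => row 2
  'g' => row 1
  'j' => row 0
  'c' => row 1
  'a' => row 2
  'c' => row 1
  'e' => row 0
Rows:
  Row 0: "fje"
  Row 1: "ggcc"
  Row 2: "ma"
First row length: 3

3


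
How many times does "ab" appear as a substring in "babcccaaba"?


Searching for "ab" in "babcccaaba"
Scanning each position:
  Position 0: "ba" => no
  Position 1: "ab" => MATCH
  Position 2: "bc" => no
  Position 3: "cc" => no
  Position 4: "cc" => no
  Position 5: "ca" => no
  Position 6: "aa" => no
  Position 7: "ab" => MATCH
  Position 8: "ba" => no
Total occurrences: 2

2


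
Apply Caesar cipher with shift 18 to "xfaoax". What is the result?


Caesar cipher: shift "xfaoax" by 18
  'x' (pos 23) + 18 = pos 15 = 'p'
  'f' (pos 5) + 18 = pos 23 = 'x'
  'a' (pos 0) + 18 = pos 18 = 's'
  'o' (pos 14) + 18 = pos 6 = 'g'
  'a' (pos 0) + 18 = pos 18 = 's'
  'x' (pos 23) + 18 = pos 15 = 'p'
Result: pxsgsp

pxsgsp


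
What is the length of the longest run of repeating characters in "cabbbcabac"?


Input: "cabbbcabac"
Scanning for longest run:
  Position 1 ('a'): new char, reset run to 1
  Position 2 ('b'): new char, reset run to 1
  Position 3 ('b'): continues run of 'b', length=2
  Position 4 ('b'): continues run of 'b', length=3
  Position 5 ('c'): new char, reset run to 1
  Position 6 ('a'): new char, reset run to 1
  Position 7 ('b'): new char, reset run to 1
  Position 8 ('a'): new char, reset run to 1
  Position 9 ('c'): new char, reset run to 1
Longest run: 'b' with length 3

3


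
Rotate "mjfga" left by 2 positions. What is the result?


Input: "mjfga", rotate left by 2
First 2 characters: "mj"
Remaining characters: "fga"
Concatenate remaining + first: "fga" + "mj" = "fgamj"

fgamj


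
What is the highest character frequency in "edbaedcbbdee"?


Input: edbaedcbbdee
Character counts:
  'a': 1
  'b': 3
  'c': 1
  'd': 3
  'e': 4
Maximum frequency: 4

4


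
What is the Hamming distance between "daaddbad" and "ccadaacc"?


Comparing "daaddbad" and "ccadaacc" position by position:
  Position 0: 'd' vs 'c' => differ
  Position 1: 'a' vs 'c' => differ
  Position 2: 'a' vs 'a' => same
  Position 3: 'd' vs 'd' => same
  Position 4: 'd' vs 'a' => differ
  Position 5: 'b' vs 'a' => differ
  Position 6: 'a' vs 'c' => differ
  Position 7: 'd' vs 'c' => differ
Total differences (Hamming distance): 6

6


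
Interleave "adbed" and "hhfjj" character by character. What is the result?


Interleaving "adbed" and "hhfjj":
  Position 0: 'a' from first, 'h' from second => "ah"
  Position 1: 'd' from first, 'h' from second => "dh"
  Position 2: 'b' from first, 'f' from second => "bf"
  Position 3: 'e' from first, 'j' from second => "ej"
  Position 4: 'd' from first, 'j' from second => "dj"
Result: ahdhbfejdj

ahdhbfejdj


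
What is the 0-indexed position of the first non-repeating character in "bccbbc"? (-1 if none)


Input: bccbbc
Character frequencies:
  'b': 3
  'c': 3
Scanning left to right for freq == 1:
  Position 0 ('b'): freq=3, skip
  Position 1 ('c'): freq=3, skip
  Position 2 ('c'): freq=3, skip
  Position 3 ('b'): freq=3, skip
  Position 4 ('b'): freq=3, skip
  Position 5 ('c'): freq=3, skip
  No unique character found => answer = -1

-1


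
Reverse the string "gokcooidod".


Input: gokcooidod
Reading characters right to left:
  Position 9: 'd'
  Position 8: 'o'
  Position 7: 'd'
  Position 6: 'i'
  Position 5: 'o'
  Position 4: 'o'
  Position 3: 'c'
  Position 2: 'k'
  Position 1: 'o'
  Position 0: 'g'
Reversed: dodioockog

dodioockog


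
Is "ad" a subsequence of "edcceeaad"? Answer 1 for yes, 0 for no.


Check if "ad" is a subsequence of "edcceeaad"
Greedy scan:
  Position 0 ('e'): no match needed
  Position 1 ('d'): no match needed
  Position 2 ('c'): no match needed
  Position 3 ('c'): no match needed
  Position 4 ('e'): no match needed
  Position 5 ('e'): no match needed
  Position 6 ('a'): matches sub[0] = 'a'
  Position 7 ('a'): no match needed
  Position 8 ('d'): matches sub[1] = 'd'
All 2 characters matched => is a subsequence

1


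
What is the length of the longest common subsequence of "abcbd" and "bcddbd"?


LCS of "abcbd" and "bcddbd"
DP table:
           b    c    d    d    b    d
      0    0    0    0    0    0    0
  a   0    0    0    0    0    0    0
  b   0    1    1    1    1    1    1
  c   0    1    2    2    2    2    2
  b   0    1    2    2    2    3    3
  d   0    1    2    3    3    3    4
LCS length = dp[5][6] = 4

4


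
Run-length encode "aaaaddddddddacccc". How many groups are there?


Input: aaaaddddddddacccc
Scanning for consecutive runs:
  Group 1: 'a' x 4 (positions 0-3)
  Group 2: 'd' x 8 (positions 4-11)
  Group 3: 'a' x 1 (positions 12-12)
  Group 4: 'c' x 4 (positions 13-16)
Total groups: 4

4


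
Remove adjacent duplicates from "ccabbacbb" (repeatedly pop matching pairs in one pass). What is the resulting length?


Input: ccabbacbb
Stack-based adjacent duplicate removal:
  Read 'c': push. Stack: c
  Read 'c': matches stack top 'c' => pop. Stack: (empty)
  Read 'a': push. Stack: a
  Read 'b': push. Stack: ab
  Read 'b': matches stack top 'b' => pop. Stack: a
  Read 'a': matches stack top 'a' => pop. Stack: (empty)
  Read 'c': push. Stack: c
  Read 'b': push. Stack: cb
  Read 'b': matches stack top 'b' => pop. Stack: c
Final stack: "c" (length 1)

1


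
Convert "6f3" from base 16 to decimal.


Input: "6f3" in base 16
Positional expansion:
  Digit '6' (value 6) x 16^2 = 1536
  Digit 'f' (value 15) x 16^1 = 240
  Digit '3' (value 3) x 16^0 = 3
Sum = 1779

1779


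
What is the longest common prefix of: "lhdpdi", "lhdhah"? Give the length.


Words: lhdpdi, lhdhah
  Position 0: all 'l' => match
  Position 1: all 'h' => match
  Position 2: all 'd' => match
  Position 3: ('p', 'h') => mismatch, stop
LCP = "lhd" (length 3)

3


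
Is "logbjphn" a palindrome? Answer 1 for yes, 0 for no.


Input: logbjphn
Reversed: nhpjbgol
  Compare pos 0 ('l') with pos 7 ('n'): MISMATCH
  Compare pos 1 ('o') with pos 6 ('h'): MISMATCH
  Compare pos 2 ('g') with pos 5 ('p'): MISMATCH
  Compare pos 3 ('b') with pos 4 ('j'): MISMATCH
Result: not a palindrome

0


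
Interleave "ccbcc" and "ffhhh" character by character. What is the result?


Interleaving "ccbcc" and "ffhhh":
  Position 0: 'c' from first, 'f' from second => "cf"
  Position 1: 'c' from first, 'f' from second => "cf"
  Position 2: 'b' from first, 'h' from second => "bh"
  Position 3: 'c' from first, 'h' from second => "ch"
  Position 4: 'c' from first, 'h' from second => "ch"
Result: cfcfbhchch

cfcfbhchch


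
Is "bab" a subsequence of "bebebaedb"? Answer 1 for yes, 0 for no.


Check if "bab" is a subsequence of "bebebaedb"
Greedy scan:
  Position 0 ('b'): matches sub[0] = 'b'
  Position 1 ('e'): no match needed
  Position 2 ('b'): no match needed
  Position 3 ('e'): no match needed
  Position 4 ('b'): no match needed
  Position 5 ('a'): matches sub[1] = 'a'
  Position 6 ('e'): no match needed
  Position 7 ('d'): no match needed
  Position 8 ('b'): matches sub[2] = 'b'
All 3 characters matched => is a subsequence

1


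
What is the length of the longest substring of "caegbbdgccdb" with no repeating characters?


Input: "caegbbdgccdb"
Sliding window (track last position of each char):
  Position 0 ('c'): window [0,0] length 1 -- new best
  Position 1 ('a'): window [0,1] length 2 -- new best
  Position 2 ('e'): window [0,2] length 3 -- new best
  Position 3 ('g'): window [0,3] length 4 -- new best
  Position 4 ('b'): window [0,4] length 5 -- new best
  Position 5 ('b'): repeat (last at 4), move window start to 5
  Position 5 ('b'): window [5,5] length 1
  Position 6 ('d'): window [5,6] length 2
  Position 7 ('g'): window [5,7] length 3
  Position 8 ('c'): window [5,8] length 4
  Position 9 ('c'): repeat (last at 8), move window start to 9
  Position 9 ('c'): window [9,9] length 1
  Position 10 ('d'): window [9,10] length 2
  Position 11 ('b'): window [9,11] length 3
Longest substring with no repeats: "caegb" with length 5

5


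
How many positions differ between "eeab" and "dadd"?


Comparing "eeab" and "dadd" position by position:
  Position 0: 'e' vs 'd' => DIFFER
  Position 1: 'e' vs 'a' => DIFFER
  Position 2: 'a' vs 'd' => DIFFER
  Position 3: 'b' vs 'd' => DIFFER
Positions that differ: 4

4


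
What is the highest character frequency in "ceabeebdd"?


Input: ceabeebdd
Character counts:
  'a': 1
  'b': 2
  'c': 1
  'd': 2
  'e': 3
Maximum frequency: 3

3


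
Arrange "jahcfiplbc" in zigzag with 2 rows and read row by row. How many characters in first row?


Zigzag "jahcfiplbc" into 2 rows:
Placing characters:
  'j' => row 0
  'a' => row 1
  'h' => row 0
  'c' => row 1
  'f' => row 0
  'i' => row 1
  'p' => row 0
  'l' => row 1
  'b' => row 0
  'c' => row 1
Rows:
  Row 0: "jhfpb"
  Row 1: "acilc"
First row length: 5

5


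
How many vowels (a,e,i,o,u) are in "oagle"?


Input: oagle
Checking each character:
  'o' at position 0: vowel (running total: 1)
  'a' at position 1: vowel (running total: 2)
  'g' at position 2: consonant
  'l' at position 3: consonant
  'e' at position 4: vowel (running total: 3)
Total vowels: 3

3


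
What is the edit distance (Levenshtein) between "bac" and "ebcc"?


Computing edit distance: "bac" -> "ebcc"
DP table:
           e    b    c    c
      0    1    2    3    4
  b   1    1    1    2    3
  a   2    2    2    2    3
  c   3    3    3    2    2
Edit distance = dp[3][4] = 2

2


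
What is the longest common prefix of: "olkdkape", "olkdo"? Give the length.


Words: olkdkape, olkdo
  Position 0: all 'o' => match
  Position 1: all 'l' => match
  Position 2: all 'k' => match
  Position 3: all 'd' => match
  Position 4: ('k', 'o') => mismatch, stop
LCP = "olkd" (length 4)

4


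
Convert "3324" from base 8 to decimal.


Input: "3324" in base 8
Positional expansion:
  Digit '3' (value 3) x 8^3 = 1536
  Digit '3' (value 3) x 8^2 = 192
  Digit '2' (value 2) x 8^1 = 16
  Digit '4' (value 4) x 8^0 = 4
Sum = 1748

1748


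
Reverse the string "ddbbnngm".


Input: ddbbnngm
Reading characters right to left:
  Position 7: 'm'
  Position 6: 'g'
  Position 5: 'n'
  Position 4: 'n'
  Position 3: 'b'
  Position 2: 'b'
  Position 1: 'd'
  Position 0: 'd'
Reversed: mgnnbbdd

mgnnbbdd


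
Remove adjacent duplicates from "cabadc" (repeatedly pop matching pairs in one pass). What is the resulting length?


Input: cabadc
Stack-based adjacent duplicate removal:
  Read 'c': push. Stack: c
  Read 'a': push. Stack: ca
  Read 'b': push. Stack: cab
  Read 'a': push. Stack: caba
  Read 'd': push. Stack: cabad
  Read 'c': push. Stack: cabadc
Final stack: "cabadc" (length 6)

6


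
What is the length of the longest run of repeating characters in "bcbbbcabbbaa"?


Input: "bcbbbcabbbaa"
Scanning for longest run:
  Position 1 ('c'): new char, reset run to 1
  Position 2 ('b'): new char, reset run to 1
  Position 3 ('b'): continues run of 'b', length=2
  Position 4 ('b'): continues run of 'b', length=3
  Position 5 ('c'): new char, reset run to 1
  Position 6 ('a'): new char, reset run to 1
  Position 7 ('b'): new char, reset run to 1
  Position 8 ('b'): continues run of 'b', length=2
  Position 9 ('b'): continues run of 'b', length=3
  Position 10 ('a'): new char, reset run to 1
  Position 11 ('a'): continues run of 'a', length=2
Longest run: 'b' with length 3

3


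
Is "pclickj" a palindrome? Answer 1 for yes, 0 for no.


Input: pclickj
Reversed: jkcilcp
  Compare pos 0 ('p') with pos 6 ('j'): MISMATCH
  Compare pos 1 ('c') with pos 5 ('k'): MISMATCH
  Compare pos 2 ('l') with pos 4 ('c'): MISMATCH
Result: not a palindrome

0


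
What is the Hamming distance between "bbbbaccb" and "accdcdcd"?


Comparing "bbbbaccb" and "accdcdcd" position by position:
  Position 0: 'b' vs 'a' => differ
  Position 1: 'b' vs 'c' => differ
  Position 2: 'b' vs 'c' => differ
  Position 3: 'b' vs 'd' => differ
  Position 4: 'a' vs 'c' => differ
  Position 5: 'c' vs 'd' => differ
  Position 6: 'c' vs 'c' => same
  Position 7: 'b' vs 'd' => differ
Total differences (Hamming distance): 7

7


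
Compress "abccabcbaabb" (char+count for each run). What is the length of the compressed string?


Input: abccabcbaabb
Runs:
  'a' x 1 => "a1"
  'b' x 1 => "b1"
  'c' x 2 => "c2"
  'a' x 1 => "a1"
  'b' x 1 => "b1"
  'c' x 1 => "c1"
  'b' x 1 => "b1"
  'a' x 2 => "a2"
  'b' x 2 => "b2"
Compressed: "a1b1c2a1b1c1b1a2b2"
Compressed length: 18

18


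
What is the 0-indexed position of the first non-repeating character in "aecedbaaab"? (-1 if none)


Input: aecedbaaab
Character frequencies:
  'a': 4
  'b': 2
  'c': 1
  'd': 1
  'e': 2
Scanning left to right for freq == 1:
  Position 0 ('a'): freq=4, skip
  Position 1 ('e'): freq=2, skip
  Position 2 ('c'): unique! => answer = 2

2


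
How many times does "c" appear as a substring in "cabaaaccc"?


Searching for "c" in "cabaaaccc"
Scanning each position:
  Position 0: "c" => MATCH
  Position 1: "a" => no
  Position 2: "b" => no
  Position 3: "a" => no
  Position 4: "a" => no
  Position 5: "a" => no
  Position 6: "c" => MATCH
  Position 7: "c" => MATCH
  Position 8: "c" => MATCH
Total occurrences: 4

4


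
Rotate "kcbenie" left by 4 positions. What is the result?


Input: "kcbenie", rotate left by 4
First 4 characters: "kcbe"
Remaining characters: "nie"
Concatenate remaining + first: "nie" + "kcbe" = "niekcbe"

niekcbe


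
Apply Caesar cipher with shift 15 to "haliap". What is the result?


Caesar cipher: shift "haliap" by 15
  'h' (pos 7) + 15 = pos 22 = 'w'
  'a' (pos 0) + 15 = pos 15 = 'p'
  'l' (pos 11) + 15 = pos 0 = 'a'
  'i' (pos 8) + 15 = pos 23 = 'x'
  'a' (pos 0) + 15 = pos 15 = 'p'
  'p' (pos 15) + 15 = pos 4 = 'e'
Result: wpaxpe

wpaxpe


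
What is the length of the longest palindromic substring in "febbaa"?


Input: "febbaa"
Checking substrings for palindromes:
  [2:4] "bb" (len 2) => palindrome
  [4:6] "aa" (len 2) => palindrome
Longest palindromic substring: "bb" with length 2

2


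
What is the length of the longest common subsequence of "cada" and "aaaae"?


LCS of "cada" and "aaaae"
DP table:
           a    a    a    a    e
      0    0    0    0    0    0
  c   0    0    0    0    0    0
  a   0    1    1    1    1    1
  d   0    1    1    1    1    1
  a   0    1    2    2    2    2
LCS length = dp[4][5] = 2

2


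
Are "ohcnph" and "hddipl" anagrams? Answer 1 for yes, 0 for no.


Strings: "ohcnph", "hddipl"
Sorted first:  chhnop
Sorted second: ddhilp
Differ at position 0: 'c' vs 'd' => not anagrams

0


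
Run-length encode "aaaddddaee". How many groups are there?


Input: aaaddddaee
Scanning for consecutive runs:
  Group 1: 'a' x 3 (positions 0-2)
  Group 2: 'd' x 4 (positions 3-6)
  Group 3: 'a' x 1 (positions 7-7)
  Group 4: 'e' x 2 (positions 8-9)
Total groups: 4

4


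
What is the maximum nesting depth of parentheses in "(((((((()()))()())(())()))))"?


Input: "(((((((()()))()())(())()))))"
Tracking depth:
  Position 0 '(': depth becomes 1
  Position 1 '(': depth becomes 2
  Position 2 '(': depth becomes 3
  Position 3 '(': depth becomes 4
  Position 4 '(': depth becomes 5
  Position 5 '(': depth becomes 6
  Position 6 '(': depth becomes 7
  Position 7 '(': depth becomes 8
  Position 8 ')': depth becomes 7
  Position 9 '(': depth becomes 8
  Position 10 ')': depth becomes 7
  Position 11 ')': depth becomes 6
  Position 12 ')': depth becomes 5
  Position 13 '(': depth becomes 6
  Position 14 ')': depth becomes 5
  Position 15 '(': depth becomes 6
  Position 16 ')': depth becomes 5
  Position 17 ')': depth becomes 4
  Position 18 '(': depth becomes 5
  Position 19 '(': depth becomes 6
  Position 20 ')': depth becomes 5
  Position 21 ')': depth becomes 4
  Position 22 '(': depth becomes 5
  Position 23 ')': depth becomes 4
  Position 24 ')': depth becomes 3
  Position 25 ')': depth becomes 2
  Position 26 ')': depth becomes 1
  Position 27 ')': depth becomes 0
Maximum depth reached: 8

8


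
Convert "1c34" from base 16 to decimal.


Input: "1c34" in base 16
Positional expansion:
  Digit '1' (value 1) x 16^3 = 4096
  Digit 'c' (value 12) x 16^2 = 3072
  Digit '3' (value 3) x 16^1 = 48
  Digit '4' (value 4) x 16^0 = 4
Sum = 7220

7220


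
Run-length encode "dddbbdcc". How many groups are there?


Input: dddbbdcc
Scanning for consecutive runs:
  Group 1: 'd' x 3 (positions 0-2)
  Group 2: 'b' x 2 (positions 3-4)
  Group 3: 'd' x 1 (positions 5-5)
  Group 4: 'c' x 2 (positions 6-7)
Total groups: 4

4


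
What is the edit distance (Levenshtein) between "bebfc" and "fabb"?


Computing edit distance: "bebfc" -> "fabb"
DP table:
           f    a    b    b
      0    1    2    3    4
  b   1    1    2    2    3
  e   2    2    2    3    3
  b   3    3    3    2    3
  f   4    3    4    3    3
  c   5    4    4    4    4
Edit distance = dp[5][4] = 4

4


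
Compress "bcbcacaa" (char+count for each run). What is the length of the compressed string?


Input: bcbcacaa
Runs:
  'b' x 1 => "b1"
  'c' x 1 => "c1"
  'b' x 1 => "b1"
  'c' x 1 => "c1"
  'a' x 1 => "a1"
  'c' x 1 => "c1"
  'a' x 2 => "a2"
Compressed: "b1c1b1c1a1c1a2"
Compressed length: 14

14


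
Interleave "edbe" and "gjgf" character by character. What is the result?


Interleaving "edbe" and "gjgf":
  Position 0: 'e' from first, 'g' from second => "eg"
  Position 1: 'd' from first, 'j' from second => "dj"
  Position 2: 'b' from first, 'g' from second => "bg"
  Position 3: 'e' from first, 'f' from second => "ef"
Result: egdjbgef

egdjbgef


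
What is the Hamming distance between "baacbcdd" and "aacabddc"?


Comparing "baacbcdd" and "aacabddc" position by position:
  Position 0: 'b' vs 'a' => differ
  Position 1: 'a' vs 'a' => same
  Position 2: 'a' vs 'c' => differ
  Position 3: 'c' vs 'a' => differ
  Position 4: 'b' vs 'b' => same
  Position 5: 'c' vs 'd' => differ
  Position 6: 'd' vs 'd' => same
  Position 7: 'd' vs 'c' => differ
Total differences (Hamming distance): 5

5


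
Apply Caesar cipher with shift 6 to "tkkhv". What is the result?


Caesar cipher: shift "tkkhv" by 6
  't' (pos 19) + 6 = pos 25 = 'z'
  'k' (pos 10) + 6 = pos 16 = 'q'
  'k' (pos 10) + 6 = pos 16 = 'q'
  'h' (pos 7) + 6 = pos 13 = 'n'
  'v' (pos 21) + 6 = pos 1 = 'b'
Result: zqqnb

zqqnb


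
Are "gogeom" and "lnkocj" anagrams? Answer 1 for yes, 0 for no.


Strings: "gogeom", "lnkocj"
Sorted first:  eggmoo
Sorted second: cjklno
Differ at position 0: 'e' vs 'c' => not anagrams

0


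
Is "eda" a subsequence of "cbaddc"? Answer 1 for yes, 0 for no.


Check if "eda" is a subsequence of "cbaddc"
Greedy scan:
  Position 0 ('c'): no match needed
  Position 1 ('b'): no match needed
  Position 2 ('a'): no match needed
  Position 3 ('d'): no match needed
  Position 4 ('d'): no match needed
  Position 5 ('c'): no match needed
Only matched 0/3 characters => not a subsequence

0


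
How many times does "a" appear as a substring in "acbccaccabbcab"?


Searching for "a" in "acbccaccabbcab"
Scanning each position:
  Position 0: "a" => MATCH
  Position 1: "c" => no
  Position 2: "b" => no
  Position 3: "c" => no
  Position 4: "c" => no
  Position 5: "a" => MATCH
  Position 6: "c" => no
  Position 7: "c" => no
  Position 8: "a" => MATCH
  Position 9: "b" => no
  Position 10: "b" => no
  Position 11: "c" => no
  Position 12: "a" => MATCH
  Position 13: "b" => no
Total occurrences: 4

4
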